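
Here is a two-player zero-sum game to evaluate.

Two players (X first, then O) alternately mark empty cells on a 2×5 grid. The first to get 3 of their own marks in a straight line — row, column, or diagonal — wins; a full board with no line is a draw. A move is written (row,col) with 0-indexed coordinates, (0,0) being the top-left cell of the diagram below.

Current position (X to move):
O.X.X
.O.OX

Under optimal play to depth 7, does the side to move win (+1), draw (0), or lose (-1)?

[O.X.X/.O.OX] X move#1: (0,1):-1/OXX.X/.O.OX, (0,3):+1/O.XXX/.O.OX*, (1,0):-1/O.X.X/XO.OX, (1,2):+0/O.X.X/.OXOX
[O.XXX/.O.OX] end (terminal -1, O#2); searched O.X.X/.O.OX to 7

value(O.X.X/.O.OX, X) = +1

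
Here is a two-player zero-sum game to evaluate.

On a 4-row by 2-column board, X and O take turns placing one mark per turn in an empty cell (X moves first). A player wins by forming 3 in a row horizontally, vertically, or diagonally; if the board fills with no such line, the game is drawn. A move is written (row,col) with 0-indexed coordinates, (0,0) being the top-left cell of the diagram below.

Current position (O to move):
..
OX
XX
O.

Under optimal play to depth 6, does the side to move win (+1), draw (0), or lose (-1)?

value(../OX/XX/O., O) = -1

ply 1, O at ../OX/XX/O. | (0,0)=-1→O./OX/XX/O.*; (0,1)=-1→.O/OX/XX/O.; (3,1)=-1→../OX/XX/OO
ply 2, X at O./OX/XX/O. | (0,1)=+1→OX/OX/XX/O.*; (3,1)=+1→O./OX/XX/OX
ply 3: OX/OX/XX/O. is terminal -1 (O); from ../OX/XX/O. depth 6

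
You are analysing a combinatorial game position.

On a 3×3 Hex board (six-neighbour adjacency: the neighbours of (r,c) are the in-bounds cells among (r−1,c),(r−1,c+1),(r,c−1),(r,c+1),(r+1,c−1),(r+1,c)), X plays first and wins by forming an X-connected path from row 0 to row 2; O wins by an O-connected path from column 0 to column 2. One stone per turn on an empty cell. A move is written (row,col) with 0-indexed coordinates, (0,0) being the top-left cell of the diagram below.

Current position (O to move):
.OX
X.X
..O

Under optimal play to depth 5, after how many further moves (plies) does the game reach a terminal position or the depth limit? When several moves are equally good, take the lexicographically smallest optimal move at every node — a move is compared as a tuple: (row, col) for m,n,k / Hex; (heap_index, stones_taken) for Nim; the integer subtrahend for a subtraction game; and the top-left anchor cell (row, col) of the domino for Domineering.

p1 O@[.OX/X.X/..O]: (0,0)[OOX/X.X/..O]-1* (1,1)[.OX/XOX/..O]-1 (2,0)[.OX/X.X/O.O]-1 (2,1)[.OX/X.X/.OO]-1
p2 X@[OOX/X.X/..O]: (1,1)[OOX/XXX/..O]+1* (2,0)[OOX/X.X/X.O]+1 (2,1)[OOX/X.X/.XO]+1
p3 O@[OOX/XXX/..O]: (2,0)[OOX/XXX/O.O]-1* (2,1)[OOX/XXX/.OO]-1
p4 X@[OOX/XXX/O.O]: (2,1)[OOX/XXX/OXO]+1*
p5 O@[OOX/XXX/OXO] terminal -1; root [.OX/X.X/..O] d5

PV length from [.OX/X.X/..O]: 4 plies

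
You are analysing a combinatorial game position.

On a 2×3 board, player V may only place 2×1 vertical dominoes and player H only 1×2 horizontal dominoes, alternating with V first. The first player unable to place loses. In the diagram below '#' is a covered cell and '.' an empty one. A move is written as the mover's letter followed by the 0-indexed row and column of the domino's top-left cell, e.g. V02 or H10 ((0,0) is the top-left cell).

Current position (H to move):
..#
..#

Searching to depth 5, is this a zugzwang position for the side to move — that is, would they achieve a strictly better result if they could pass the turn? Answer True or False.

ply 1, H at ..#/..# | H00=+1→###/..#*; H10=+1→..#/###
ply 2: ###/..# is terminal -1 (V); from ..#/..# depth 5
if H skipped the turn, V would face:
~ ply 1, V at ..#/..# | V00=+1→#.#/#.#*; V01=+1→.##/.##
~ ply 2: #.#/#.# is terminal -1 (H); from ..#/..# depth 5
compare (H): move=+1 vs pass=-1

zugzwang(..#/..#, H) = False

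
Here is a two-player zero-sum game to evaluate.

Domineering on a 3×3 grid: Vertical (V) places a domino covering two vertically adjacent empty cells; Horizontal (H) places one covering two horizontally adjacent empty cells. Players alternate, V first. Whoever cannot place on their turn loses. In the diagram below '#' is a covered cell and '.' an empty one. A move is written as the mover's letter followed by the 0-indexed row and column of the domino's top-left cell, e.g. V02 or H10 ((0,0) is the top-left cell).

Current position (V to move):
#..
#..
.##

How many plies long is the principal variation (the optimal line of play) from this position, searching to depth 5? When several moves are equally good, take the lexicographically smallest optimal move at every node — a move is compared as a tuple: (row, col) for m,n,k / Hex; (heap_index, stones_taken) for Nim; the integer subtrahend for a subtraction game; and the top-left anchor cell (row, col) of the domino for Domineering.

[#../#../.##] V move#1: V01:+1/##./##./.##*, V02:+1/#.#/#.#/.##
[##./##./.##] end (terminal -1, H#2); searched #../#../.## to 5

PV length from [#../#../.##]: 1 ply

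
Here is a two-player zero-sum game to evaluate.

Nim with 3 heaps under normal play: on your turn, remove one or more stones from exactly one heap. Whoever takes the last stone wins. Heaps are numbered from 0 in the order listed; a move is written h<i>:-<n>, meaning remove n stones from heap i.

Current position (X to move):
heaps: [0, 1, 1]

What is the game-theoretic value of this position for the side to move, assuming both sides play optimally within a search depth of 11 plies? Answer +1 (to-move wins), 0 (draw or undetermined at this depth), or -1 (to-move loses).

p1 X@[(0,1,1)]: h1:-1[(0,0,1)]-1* h2:-1[(0,1,0)]-1
p2 O@[(0,0,1)]: h2:-1[(0,0,0)]+1*
p3 X@[(0,0,0)] terminal -1; root [(0,1,1)] d11

value((0,1,1), X) = -1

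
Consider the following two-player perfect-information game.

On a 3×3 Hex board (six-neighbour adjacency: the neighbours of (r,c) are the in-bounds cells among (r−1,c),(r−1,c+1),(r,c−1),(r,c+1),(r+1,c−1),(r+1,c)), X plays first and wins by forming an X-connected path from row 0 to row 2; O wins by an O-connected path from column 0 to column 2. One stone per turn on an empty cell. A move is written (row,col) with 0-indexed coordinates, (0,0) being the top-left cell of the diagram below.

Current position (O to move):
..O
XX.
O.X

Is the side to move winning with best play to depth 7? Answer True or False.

[..O/XX./O.X] O move#1: (0,0):-1/O.O/XX./O.X*, (0,1):-1/.OO/XX./O.X, (1,2):-1/..O/XXO/O.X, (2,1):-1/..O/XX./OOX
[O.O/XX./O.X] X move#2: (0,1):+1/OXO/XX./O.X*, (1,2):-1/O.O/XXX/O.X, (2,1):-1/O.O/XX./OXX
[OXO/XX./O.X] O move#3: (1,2):-1/OXO/XXO/O.X*, (2,1):-1/OXO/XX./OOX
[OXO/XXO/O.X] X move#4: (2,1):+1/OXO/XXO/OXX*
[OXO/XXO/OXX] end (terminal -1, O#5); searched ..O/XX./O.X to 7

O winning at [..O/XX./O.X]: False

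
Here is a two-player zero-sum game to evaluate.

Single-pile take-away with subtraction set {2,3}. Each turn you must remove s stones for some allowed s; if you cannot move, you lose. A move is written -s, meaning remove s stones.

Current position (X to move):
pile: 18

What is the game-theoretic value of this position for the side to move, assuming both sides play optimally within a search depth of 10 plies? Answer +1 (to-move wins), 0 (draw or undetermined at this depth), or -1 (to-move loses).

value(18, X) = +1

p1 X@[18]: -2[16]+1* -3[15]+1
p2 O@[16]: -2[14]-1* -3[13]-1
p3 X@[14]: -2[12]-1 -3[11]+1*
p4 O@[11]: -2[9]-1* -3[8]-1
p5 X@[9]: -2[7]-1 -3[6]+1*
p6 O@[6]: -2[4]-1* -3[3]-1
p7 X@[4]: -2[2]-1 -3[1]+1*
p8 O@[1] terminal -1; root [18] d10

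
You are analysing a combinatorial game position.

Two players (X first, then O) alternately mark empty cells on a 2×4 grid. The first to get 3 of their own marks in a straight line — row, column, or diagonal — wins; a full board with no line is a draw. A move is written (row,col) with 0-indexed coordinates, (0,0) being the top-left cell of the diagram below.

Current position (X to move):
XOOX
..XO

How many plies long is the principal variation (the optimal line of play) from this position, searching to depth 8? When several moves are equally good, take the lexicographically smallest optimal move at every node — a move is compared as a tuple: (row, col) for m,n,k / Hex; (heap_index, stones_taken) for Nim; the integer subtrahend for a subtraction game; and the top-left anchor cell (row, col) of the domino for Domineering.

p1 X@[XOOX/..XO]: (1,0)[XOOX/X.XO]+0* (1,1)[XOOX/.XXO]+0
p2 O@[XOOX/X.XO]: (1,1)[XOOX/XOXO]+0*
p3 X@[XOOX/XOXO] terminal +0; root [XOOX/..XO] d8

PV length from [XOOX/..XO]: 2 plies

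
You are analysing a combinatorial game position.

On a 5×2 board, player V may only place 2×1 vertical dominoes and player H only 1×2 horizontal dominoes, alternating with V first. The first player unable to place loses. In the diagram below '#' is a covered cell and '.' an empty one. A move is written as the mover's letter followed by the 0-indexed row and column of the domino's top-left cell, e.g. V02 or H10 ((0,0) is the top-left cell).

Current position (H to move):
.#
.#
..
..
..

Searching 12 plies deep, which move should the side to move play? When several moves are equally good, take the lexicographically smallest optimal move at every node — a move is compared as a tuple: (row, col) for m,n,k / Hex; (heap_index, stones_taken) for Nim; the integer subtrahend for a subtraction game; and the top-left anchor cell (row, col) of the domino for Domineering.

H's best at [.#/.#/../../..]: H30

ply 1, H at .#/.#/../../.. | H20=-1→.#/.#/##/../..; H30=+1→.#/.#/../##/..*; H40=-1→.#/.#/../../##
ply 2, V at .#/.#/../##/.. | V00=-1→##/##/../##/..*; V10=-1→.#/##/#./##/..
ply 3, H at ##/##/../##/.. | H20=+1→##/##/##/##/..*; H40=+1→##/##/../##/##
ply 4: ##/##/##/##/.. is terminal -1 (V); from .#/.#/../../.. depth 12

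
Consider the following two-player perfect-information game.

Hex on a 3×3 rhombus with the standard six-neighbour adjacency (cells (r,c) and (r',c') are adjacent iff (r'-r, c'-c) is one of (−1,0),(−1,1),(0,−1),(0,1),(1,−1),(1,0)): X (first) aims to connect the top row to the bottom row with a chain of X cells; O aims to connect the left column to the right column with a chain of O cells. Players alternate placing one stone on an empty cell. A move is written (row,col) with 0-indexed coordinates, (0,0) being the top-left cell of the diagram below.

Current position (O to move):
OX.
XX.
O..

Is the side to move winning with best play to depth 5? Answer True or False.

[OX./XX./O..] O move#1: (0,2):-1/OXO/XX./O.., (1,2):-1/OX./XXO/O.., (2,1):+1/OX./XX./OO.*, (2,2):-1/OX./XX./O.O
[OX./XX./OO.] X move#2: (0,2):-1/OXX/XX./OO.*, (1,2):-1/OX./XXX/OO., (2,2):-1/OX./XX./OOX
[OXX/XX./OO.] O move#3: (1,2):+1/OXX/XXO/OO.*, (2,2):+1/OXX/XX./OOO
[OXX/XXO/OO.] end (terminal -1, X#4); searched OX./XX./O.. to 5

O winning at [OX./XX./O..]: True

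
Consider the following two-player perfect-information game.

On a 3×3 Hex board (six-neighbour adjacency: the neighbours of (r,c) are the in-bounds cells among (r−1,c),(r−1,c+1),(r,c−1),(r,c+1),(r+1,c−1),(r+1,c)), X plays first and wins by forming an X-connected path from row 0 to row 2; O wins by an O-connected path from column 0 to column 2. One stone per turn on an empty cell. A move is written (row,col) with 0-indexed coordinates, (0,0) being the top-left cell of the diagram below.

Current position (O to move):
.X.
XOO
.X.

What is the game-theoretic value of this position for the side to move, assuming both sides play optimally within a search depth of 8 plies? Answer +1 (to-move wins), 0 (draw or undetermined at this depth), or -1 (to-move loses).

ply 1, O at .X./XOO/.X. | (0,0)=-1→OX./XOO/.X.; (0,2)=-1→.XO/XOO/.X.; (2,0)=+1→.X./XOO/OX.*; (2,2)=-1→.X./XOO/.XO
ply 2: .X./XOO/OX. is terminal -1 (X); from .X./XOO/.X. depth 8

value(.X./XOO/.X., O) = +1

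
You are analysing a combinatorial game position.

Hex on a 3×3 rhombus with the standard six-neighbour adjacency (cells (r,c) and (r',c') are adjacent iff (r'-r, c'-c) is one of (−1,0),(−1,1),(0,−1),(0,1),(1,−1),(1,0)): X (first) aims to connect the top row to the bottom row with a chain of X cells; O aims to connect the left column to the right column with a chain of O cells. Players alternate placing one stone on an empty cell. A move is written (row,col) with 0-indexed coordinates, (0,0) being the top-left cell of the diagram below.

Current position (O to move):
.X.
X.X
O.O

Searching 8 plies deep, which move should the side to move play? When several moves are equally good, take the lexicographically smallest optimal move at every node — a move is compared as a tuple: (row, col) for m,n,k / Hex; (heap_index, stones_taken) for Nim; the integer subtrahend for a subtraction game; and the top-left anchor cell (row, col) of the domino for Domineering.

ply 1, O at .X./X.X/O.O | (0,0)=-1→OX./X.X/O.O; (0,2)=+1→.XO/X.X/O.O*; (1,1)=+1→.X./XOX/O.O; (2,1)=+1→.X./X.X/OOO
ply 2, X at .XO/X.X/O.O | (0,0)=-1→XXO/X.X/O.O*; (1,1)=-1→.XO/XXX/O.O; (2,1)=-1→.XO/X.X/OXO
ply 3, O at XXO/X.X/O.O | (1,1)=+1→XXO/XOX/O.O*; (2,1)=+1→XXO/X.X/OOO
ply 4: XXO/XOX/O.O is terminal -1 (X); from .X./X.X/O.O depth 8

O's best at [.X./X.X/O.O]: (0,2)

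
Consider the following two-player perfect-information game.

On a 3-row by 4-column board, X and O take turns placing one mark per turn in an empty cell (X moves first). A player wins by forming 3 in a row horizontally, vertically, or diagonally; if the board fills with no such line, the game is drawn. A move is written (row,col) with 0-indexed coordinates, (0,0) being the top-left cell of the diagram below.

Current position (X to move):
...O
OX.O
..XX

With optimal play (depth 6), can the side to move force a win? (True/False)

[...O/OX.O/..XX] X move#1: (0,0):+1/X..O/OX.O/..XX*, (0,1):+1/.X.O/OX.O/..XX, (0,2):+1/..XO/OX.O/..XX, (1,2):+1/...O/OXXO/..XX, (2,0):+1/...O/OX.O/X.XX, (2,1):+1/...O/OX.O/.XXX
[X..O/OX.O/..XX] end (terminal -1, O#2); searched ...O/OX.O/..XX to 6

X winning at [...O/OX.O/..XX]: True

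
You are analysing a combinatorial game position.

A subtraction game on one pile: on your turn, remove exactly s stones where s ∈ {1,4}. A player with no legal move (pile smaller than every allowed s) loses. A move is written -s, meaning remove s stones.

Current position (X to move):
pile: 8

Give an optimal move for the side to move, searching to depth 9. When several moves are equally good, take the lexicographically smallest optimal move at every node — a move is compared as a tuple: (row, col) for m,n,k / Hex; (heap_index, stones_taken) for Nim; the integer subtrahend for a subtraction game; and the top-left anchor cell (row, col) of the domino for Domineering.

X's best at [8]: -1

p1 X@[8]: -1[7]+1* -4[4]-1
p2 O@[7]: -1[6]-1* -4[3]-1
p3 X@[6]: -1[5]+1* -4[2]+1
p4 O@[5]: -1[4]-1* -4[1]-1
p5 X@[4]: -1[3]-1 -4[0]+1*
p6 O@[0] terminal -1; root [8] d9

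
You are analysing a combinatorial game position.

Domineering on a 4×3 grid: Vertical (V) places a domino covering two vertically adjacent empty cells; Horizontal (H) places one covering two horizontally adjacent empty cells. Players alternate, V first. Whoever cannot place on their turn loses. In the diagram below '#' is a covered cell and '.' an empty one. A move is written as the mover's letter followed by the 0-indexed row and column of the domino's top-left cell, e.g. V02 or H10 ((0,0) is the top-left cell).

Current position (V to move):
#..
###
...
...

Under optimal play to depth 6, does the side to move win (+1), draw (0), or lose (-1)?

p1 V@[#../###/.../...]: V20[#../###/#../#..]-1 V21[#../###/.#./.#.]+1* V22[#../###/..#/..#]-1
p2 H@[#../###/.#./.#.]: H01[###/###/.#./.#.]-1*
p3 V@[###/###/.#./.#.]: V20[###/###/##./##.]+1* V22[###/###/.##/.##]+1
p4 H@[###/###/##./##.] terminal -1; root [#../###/.../...] d6

value(#../###/.../..., V) = +1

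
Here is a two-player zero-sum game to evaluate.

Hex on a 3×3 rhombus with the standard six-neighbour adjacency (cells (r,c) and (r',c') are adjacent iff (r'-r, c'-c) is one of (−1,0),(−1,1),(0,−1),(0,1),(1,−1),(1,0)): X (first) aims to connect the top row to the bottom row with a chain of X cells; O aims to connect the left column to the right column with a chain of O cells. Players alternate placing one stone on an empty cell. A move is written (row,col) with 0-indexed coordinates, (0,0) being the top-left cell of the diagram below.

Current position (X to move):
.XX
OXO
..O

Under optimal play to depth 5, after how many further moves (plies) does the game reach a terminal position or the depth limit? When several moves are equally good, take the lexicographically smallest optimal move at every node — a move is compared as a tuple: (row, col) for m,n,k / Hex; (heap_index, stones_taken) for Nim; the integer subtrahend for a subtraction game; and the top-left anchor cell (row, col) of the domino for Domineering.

PV length from [.XX/OXO/..O]: 3 plies

[.XX/OXO/..O] X move#1: (0,0):+1/XXX/OXO/..O*, (2,0):+1/.XX/OXO/X.O, (2,1):+1/.XX/OXO/.XO
[XXX/OXO/..O] O move#2: (2,0):-1/XXX/OXO/O.O*, (2,1):-1/XXX/OXO/.OO
[XXX/OXO/O.O] X move#3: (2,1):+1/XXX/OXO/OXO*
[XXX/OXO/OXO] end (terminal -1, O#4); searched .XX/OXO/..O to 5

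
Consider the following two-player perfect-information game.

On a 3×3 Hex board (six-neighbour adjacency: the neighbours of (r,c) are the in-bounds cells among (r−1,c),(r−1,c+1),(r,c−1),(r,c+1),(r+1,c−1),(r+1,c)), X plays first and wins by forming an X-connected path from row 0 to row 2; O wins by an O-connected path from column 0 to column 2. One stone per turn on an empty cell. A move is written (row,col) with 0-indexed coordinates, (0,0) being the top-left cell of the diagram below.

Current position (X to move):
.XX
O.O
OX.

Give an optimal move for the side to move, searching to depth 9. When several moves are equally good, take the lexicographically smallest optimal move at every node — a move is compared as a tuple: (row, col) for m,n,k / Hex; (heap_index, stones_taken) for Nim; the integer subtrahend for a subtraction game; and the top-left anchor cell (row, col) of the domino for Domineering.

p1 X@[.XX/O.O/OX.]: (0,0)[XXX/O.O/OX.]-1 (1,1)[.XX/OXO/OX.]+1* (2,2)[.XX/O.O/OXX]-1
p2 O@[.XX/OXO/OX.] terminal -1; root [.XX/O.O/OX.] d9

X's best at [.XX/O.O/OX.]: (1,1)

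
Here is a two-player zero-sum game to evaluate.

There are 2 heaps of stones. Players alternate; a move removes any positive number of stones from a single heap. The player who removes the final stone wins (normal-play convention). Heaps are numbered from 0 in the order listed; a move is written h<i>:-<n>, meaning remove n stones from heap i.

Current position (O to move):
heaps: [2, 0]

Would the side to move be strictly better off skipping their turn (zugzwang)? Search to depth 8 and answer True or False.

[(2,0)] O move#1: h0:-1:-1/(1,0), h0:-2:+1/(0,0)*
[(0,0)] end (terminal -1, X#2); searched (2,0) to 8
if O skipped the turn, X would face:
~ [(2,0)] X move#1: h0:-1:-1/(1,0), h0:-2:+1/(0,0)*
~ [(0,0)] end (terminal -1, O#2); searched (2,0) to 8
compare (O): move=+1 vs pass=-1

zugzwang((2,0), O) = False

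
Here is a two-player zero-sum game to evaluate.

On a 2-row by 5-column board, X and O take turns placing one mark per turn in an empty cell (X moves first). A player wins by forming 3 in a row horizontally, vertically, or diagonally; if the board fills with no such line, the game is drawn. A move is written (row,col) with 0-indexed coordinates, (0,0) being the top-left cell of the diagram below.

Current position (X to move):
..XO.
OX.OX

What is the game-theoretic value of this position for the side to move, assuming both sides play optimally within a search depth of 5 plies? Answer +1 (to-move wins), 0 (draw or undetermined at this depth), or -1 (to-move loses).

[..XO./OX.OX] X move#1: (0,0):+0/X.XO./OX.OX*, (0,1):+0/.XXO./OX.OX, (0,4):+0/..XOX/OX.OX, (1,2):+0/..XO./OXXOX
[X.XO./OX.OX] O move#2: (0,1):+0/XOXO./OX.OX*, (0,4):-1/X.XOO/OX.OX, (1,2):-1/X.XO./OXOOX
[XOXO./OX.OX] X move#3: (0,4):+0/XOXOX/OX.OX*, (1,2):+0/XOXO./OXXOX
[XOXOX/OX.OX] O move#4: (1,2):+0/XOXOX/OXOOX*
[XOXOX/OXOOX] end (terminal +0, X#5); searched ..XO./OX.OX to 5

value(..XO./OX.OX, X) = 0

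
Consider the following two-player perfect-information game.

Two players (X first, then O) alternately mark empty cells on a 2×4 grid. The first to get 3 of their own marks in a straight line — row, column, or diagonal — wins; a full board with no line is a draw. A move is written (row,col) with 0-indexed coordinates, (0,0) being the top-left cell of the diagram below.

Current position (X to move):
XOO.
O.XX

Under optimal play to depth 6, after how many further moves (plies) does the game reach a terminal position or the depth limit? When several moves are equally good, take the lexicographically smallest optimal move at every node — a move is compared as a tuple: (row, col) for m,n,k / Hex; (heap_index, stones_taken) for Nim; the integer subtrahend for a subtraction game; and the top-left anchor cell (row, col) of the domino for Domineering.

ply 1, X at XOO./O.XX | (0,3)=+0→XOOX/O.XX; (1,1)=+1→XOO./OXXX*
ply 2: XOO./OXXX is terminal -1 (O); from XOO./O.XX depth 6

PV length from [XOO./O.XX]: 1 ply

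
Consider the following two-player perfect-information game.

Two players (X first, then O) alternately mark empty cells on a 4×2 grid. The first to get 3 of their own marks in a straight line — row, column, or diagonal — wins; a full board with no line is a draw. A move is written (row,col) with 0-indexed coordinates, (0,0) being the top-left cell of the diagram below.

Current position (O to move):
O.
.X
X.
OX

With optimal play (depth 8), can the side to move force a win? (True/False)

O winning at [O./.X/X./OX]: False

ply 1, O at O./.X/X./OX | (0,1)=-1→OO/.X/X./OX; (1,0)=-1→O./OX/X./OX; (2,1)=+0→O./.X/XO/OX*
ply 2, X at O./.X/XO/OX | (0,1)=+0→OX/.X/XO/OX*; (1,0)=+0→O./XX/XO/OX
ply 3, O at OX/.X/XO/OX | (1,0)=+0→OX/OX/XO/OX*
ply 4: OX/OX/XO/OX is terminal +0 (X); from O./.X/X./OX depth 8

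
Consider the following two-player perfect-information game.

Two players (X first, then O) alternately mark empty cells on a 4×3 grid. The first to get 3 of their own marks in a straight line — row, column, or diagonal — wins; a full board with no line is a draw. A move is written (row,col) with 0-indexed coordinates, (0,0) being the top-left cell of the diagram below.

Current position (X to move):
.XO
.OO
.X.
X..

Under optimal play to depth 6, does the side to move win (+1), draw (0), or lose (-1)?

ply 1, X at .XO/.OO/.X./X.. | (0,0)=-1→XXO/.OO/.X./X..*; (1,0)=-1→.XO/XOO/.X./X..; (2,0)=-1→.XO/.OO/XX./X..; (2,2)=-1→.XO/.OO/.XX/X..; (3,1)=-1→.XO/.OO/.X./XX.; (3,2)=-1→.XO/.OO/.X./X.X
ply 2, O at XXO/.OO/.X./X.. | (1,0)=+1→XXO/OOO/.X./X..*; (2,0)=+1→XXO/.OO/OX./X..; (2,2)=+1→XXO/.OO/.XO/X..; (3,1)=+1→XXO/.OO/.X./XO.; (3,2)=+1→XXO/.OO/.X./X.O
ply 3: XXO/OOO/.X./X.. is terminal -1 (X); from .XO/.OO/.X./X.. depth 6

value(.XO/.OO/.X./X.., X) = -1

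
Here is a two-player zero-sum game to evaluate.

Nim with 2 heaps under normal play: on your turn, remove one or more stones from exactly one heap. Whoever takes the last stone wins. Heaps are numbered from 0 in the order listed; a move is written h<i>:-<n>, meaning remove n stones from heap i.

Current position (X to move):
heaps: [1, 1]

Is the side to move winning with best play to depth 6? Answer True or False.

X winning at [(1,1)]: False

p1 X@[(1,1)]: h0:-1[(0,1)]-1* h1:-1[(1,0)]-1
p2 O@[(0,1)]: h1:-1[(0,0)]+1*
p3 X@[(0,0)] terminal -1; root [(1,1)] d6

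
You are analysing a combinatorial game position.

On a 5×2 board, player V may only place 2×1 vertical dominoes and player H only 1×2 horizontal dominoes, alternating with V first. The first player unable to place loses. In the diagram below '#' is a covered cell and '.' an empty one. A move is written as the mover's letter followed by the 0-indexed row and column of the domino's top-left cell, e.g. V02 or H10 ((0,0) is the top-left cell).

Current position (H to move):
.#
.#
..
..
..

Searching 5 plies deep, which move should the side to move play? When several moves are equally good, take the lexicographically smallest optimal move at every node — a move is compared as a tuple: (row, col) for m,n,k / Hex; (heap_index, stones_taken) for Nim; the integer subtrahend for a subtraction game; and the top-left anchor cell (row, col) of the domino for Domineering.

H's best at [.#/.#/../../..]: H30

[.#/.#/../../..] H move#1: H20:-1/.#/.#/##/../.., H30:+1/.#/.#/../##/..*, H40:-1/.#/.#/../../##
[.#/.#/../##/..] V move#2: V00:-1/##/##/../##/..*, V10:-1/.#/##/#./##/..
[##/##/../##/..] H move#3: H20:+1/##/##/##/##/..*, H40:+1/##/##/../##/##
[##/##/##/##/..] end (terminal -1, V#4); searched .#/.#/../../.. to 5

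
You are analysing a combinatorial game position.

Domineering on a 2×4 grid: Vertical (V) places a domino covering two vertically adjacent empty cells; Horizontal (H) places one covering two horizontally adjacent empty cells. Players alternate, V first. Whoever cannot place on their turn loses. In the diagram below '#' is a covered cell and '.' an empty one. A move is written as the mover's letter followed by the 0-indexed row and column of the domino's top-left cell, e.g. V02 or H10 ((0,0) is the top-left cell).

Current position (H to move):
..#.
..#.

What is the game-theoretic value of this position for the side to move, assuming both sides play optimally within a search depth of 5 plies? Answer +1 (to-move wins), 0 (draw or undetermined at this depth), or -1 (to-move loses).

[..#./..#.] H move#1: H00:+1/###./..#.*, H10:+1/..#./###.
[###./..#.] V move#2: V03:-1/####/..##*
[####/..##] H move#3: H10:+1/####/####*
[####/####] end (terminal -1, V#4); searched ..#./..#. to 5

value(..#./..#., H) = +1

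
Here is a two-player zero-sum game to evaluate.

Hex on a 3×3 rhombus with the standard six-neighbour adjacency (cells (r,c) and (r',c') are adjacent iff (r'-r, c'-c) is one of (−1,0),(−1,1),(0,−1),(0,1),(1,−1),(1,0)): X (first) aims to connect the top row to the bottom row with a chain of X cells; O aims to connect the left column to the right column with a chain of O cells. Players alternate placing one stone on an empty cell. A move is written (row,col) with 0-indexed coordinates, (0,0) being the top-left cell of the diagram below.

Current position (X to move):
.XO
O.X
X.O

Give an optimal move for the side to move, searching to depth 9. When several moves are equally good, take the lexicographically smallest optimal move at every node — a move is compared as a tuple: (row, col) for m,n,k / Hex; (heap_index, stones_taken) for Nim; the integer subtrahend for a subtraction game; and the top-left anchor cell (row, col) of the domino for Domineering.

X's best at [.XO/O.X/X.O]: (1,1)

ply 1, X at .XO/O.X/X.O | (0,0)=-1→XXO/O.X/X.O; (1,1)=+1→.XO/OXX/X.O*; (2,1)=-1→.XO/O.X/XXO
ply 2: .XO/OXX/X.O is terminal -1 (O); from .XO/O.X/X.O depth 9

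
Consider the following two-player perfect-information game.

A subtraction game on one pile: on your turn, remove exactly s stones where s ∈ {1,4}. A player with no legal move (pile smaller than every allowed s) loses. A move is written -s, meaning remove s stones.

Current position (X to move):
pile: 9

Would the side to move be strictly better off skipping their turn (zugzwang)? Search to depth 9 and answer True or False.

ply 1, X at 9 | -1=-1→8; -4=+1→5*
ply 2, O at 5 | -1=-1→4*; -4=-1→1
ply 3, X at 4 | -1=-1→3; -4=+1→0*
ply 4: 0 is terminal -1 (O); from 9 depth 9
if X skipped the turn, O would face:
~ ply 1, O at 9 | -1=-1→8; -4=+1→5*
~ ply 2, X at 5 | -1=-1→4*; -4=-1→1
~ ply 3, O at 4 | -1=-1→3; -4=+1→0*
~ ply 4: 0 is terminal -1 (X); from 9 depth 9
compare (X): move=+1 vs pass=-1

zugzwang(9, X) = False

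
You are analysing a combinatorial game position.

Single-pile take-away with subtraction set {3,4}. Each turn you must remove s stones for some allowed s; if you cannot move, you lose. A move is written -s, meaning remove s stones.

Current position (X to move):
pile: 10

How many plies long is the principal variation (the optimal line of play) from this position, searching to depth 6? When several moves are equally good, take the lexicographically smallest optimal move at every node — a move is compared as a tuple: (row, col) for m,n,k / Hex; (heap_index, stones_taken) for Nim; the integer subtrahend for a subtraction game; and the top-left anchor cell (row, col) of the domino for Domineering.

ply 1, X at 10 | -3=+1→7*; -4=-1→6
ply 2, O at 7 | -3=-1→4*; -4=-1→3
ply 3, X at 4 | -3=+1→1*; -4=+1→0
ply 4: 1 is terminal -1 (O); from 10 depth 6

PV length from [10]: 3 plies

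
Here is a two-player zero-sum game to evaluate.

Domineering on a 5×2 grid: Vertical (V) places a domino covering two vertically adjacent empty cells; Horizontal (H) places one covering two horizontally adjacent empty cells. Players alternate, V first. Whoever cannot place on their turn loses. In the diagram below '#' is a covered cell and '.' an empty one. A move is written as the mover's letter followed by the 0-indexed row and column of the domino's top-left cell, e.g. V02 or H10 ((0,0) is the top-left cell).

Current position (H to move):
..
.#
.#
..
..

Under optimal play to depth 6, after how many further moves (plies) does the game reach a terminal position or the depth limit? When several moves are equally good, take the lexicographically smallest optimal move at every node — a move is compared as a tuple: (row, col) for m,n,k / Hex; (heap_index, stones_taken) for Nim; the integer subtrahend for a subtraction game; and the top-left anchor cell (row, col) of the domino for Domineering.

ply 1, H at ../.#/.#/../.. | H00=-1→##/.#/.#/../..; H30=+1→../.#/.#/##/..*; H40=+1→../.#/.#/../##
ply 2, V at ../.#/.#/##/.. | V00=-1→#./##/.#/##/..*; V10=-1→../##/##/##/..
ply 3, H at #./##/.#/##/.. | H40=+1→#./##/.#/##/##*
ply 4: #./##/.#/##/## is terminal -1 (V); from ../.#/.#/../.. depth 6

PV length from [../.#/.#/../..]: 3 plies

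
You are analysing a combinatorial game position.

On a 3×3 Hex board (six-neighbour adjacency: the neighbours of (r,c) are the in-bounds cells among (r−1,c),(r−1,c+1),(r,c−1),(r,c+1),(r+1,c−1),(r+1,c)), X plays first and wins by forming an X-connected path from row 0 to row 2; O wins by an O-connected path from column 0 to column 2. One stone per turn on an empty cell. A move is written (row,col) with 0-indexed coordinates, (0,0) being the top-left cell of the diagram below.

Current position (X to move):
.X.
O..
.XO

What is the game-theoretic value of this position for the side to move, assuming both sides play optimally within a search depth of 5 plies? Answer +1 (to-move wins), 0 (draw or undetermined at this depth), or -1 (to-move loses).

ply 1, X at .X./O../.XO | (0,0)=-1→XX./O../.XO; (0,2)=+1→.XX/O../.XO*; (1,1)=+1→.X./OX./.XO; (1,2)=+1→.X./O.X/.XO; (2,0)=-1→.X./O../XXO
ply 2, O at .XX/O../.XO | (0,0)=-1→OXX/O../.XO*; (1,1)=-1→.XX/OO./.XO; (1,2)=-1→.XX/O.O/.XO; (2,0)=-1→.XX/O../OXO
ply 3, X at OXX/O../.XO | (1,1)=+1→OXX/OX./.XO*; (1,2)=+1→OXX/O.X/.XO; (2,0)=+1→OXX/O../XXO
ply 4: OXX/OX./.XO is terminal -1 (O); from .X./O../.XO depth 5

value(.X./O../.XO, X) = +1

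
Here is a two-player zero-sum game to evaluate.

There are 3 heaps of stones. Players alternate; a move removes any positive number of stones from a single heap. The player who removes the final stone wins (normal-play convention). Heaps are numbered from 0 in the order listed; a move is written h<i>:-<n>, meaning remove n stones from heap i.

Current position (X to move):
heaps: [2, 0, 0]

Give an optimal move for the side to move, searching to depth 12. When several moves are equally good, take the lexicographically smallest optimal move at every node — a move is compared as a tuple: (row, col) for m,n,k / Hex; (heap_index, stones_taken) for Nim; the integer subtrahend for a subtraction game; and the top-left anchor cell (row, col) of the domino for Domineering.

X's best at [(2,0,0)]: h0:-2

p1 X@[(2,0,0)]: h0:-1[(1,0,0)]-1 h0:-2[(0,0,0)]+1*
p2 O@[(0,0,0)] terminal -1; root [(2,0,0)] d12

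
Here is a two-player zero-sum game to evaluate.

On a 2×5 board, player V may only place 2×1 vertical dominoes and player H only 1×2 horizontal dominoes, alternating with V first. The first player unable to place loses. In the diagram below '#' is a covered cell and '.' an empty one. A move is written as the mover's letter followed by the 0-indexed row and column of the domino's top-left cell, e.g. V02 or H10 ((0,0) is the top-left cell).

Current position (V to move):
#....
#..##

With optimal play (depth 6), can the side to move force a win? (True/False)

V winning at [#..../#..##]: True

[#..../#..##] V move#1: V01:-1/##.../##.##, V02:+1/#.#../#.###*
[#.#../#.###] H move#2: H03:-1/#.###/#.###*
[#.###/#.###] V move#3: V01:+1/#####/#####*
[#####/#####] end (terminal -1, H#4); searched #..../#..## to 6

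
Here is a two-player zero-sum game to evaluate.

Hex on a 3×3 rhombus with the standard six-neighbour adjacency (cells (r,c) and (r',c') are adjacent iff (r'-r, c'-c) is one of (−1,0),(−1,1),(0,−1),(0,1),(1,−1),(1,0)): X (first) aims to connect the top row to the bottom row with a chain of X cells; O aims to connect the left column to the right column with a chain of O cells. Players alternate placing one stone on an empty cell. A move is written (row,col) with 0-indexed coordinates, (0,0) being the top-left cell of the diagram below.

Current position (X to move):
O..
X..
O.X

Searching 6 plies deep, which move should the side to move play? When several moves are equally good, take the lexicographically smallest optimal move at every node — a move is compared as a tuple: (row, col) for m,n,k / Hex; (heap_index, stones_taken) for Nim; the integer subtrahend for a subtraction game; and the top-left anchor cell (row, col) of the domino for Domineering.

X's best at [O../X../O.X]: (1,1)

ply 1, X at O../X../O.X | (0,1)=-1→OX./X../O.X; (0,2)=-1→O.X/X../O.X; (1,1)=+1→O../XX./O.X*; (1,2)=-1→O../X.X/O.X; (2,1)=-1→O../X../OXX
ply 2, O at O../XX./O.X | (0,1)=-1→OO./XX./O.X*; (0,2)=-1→O.O/XX./O.X; (1,2)=-1→O../XXO/O.X; (2,1)=-1→O../XX./OOX
ply 3, X at OO./XX./O.X | (0,2)=+1→OOX/XX./O.X*; (1,2)=-1→OO./XXX/O.X; (2,1)=-1→OO./XX./OXX
ply 4, O at OOX/XX./O.X | (1,2)=-1→OOX/XXO/O.X*; (2,1)=-1→OOX/XX./OOX
ply 5, X at OOX/XXO/O.X | (2,1)=+1→OOX/XXO/OXX*
ply 6: OOX/XXO/OXX is terminal -1 (O); from O../X../O.X depth 6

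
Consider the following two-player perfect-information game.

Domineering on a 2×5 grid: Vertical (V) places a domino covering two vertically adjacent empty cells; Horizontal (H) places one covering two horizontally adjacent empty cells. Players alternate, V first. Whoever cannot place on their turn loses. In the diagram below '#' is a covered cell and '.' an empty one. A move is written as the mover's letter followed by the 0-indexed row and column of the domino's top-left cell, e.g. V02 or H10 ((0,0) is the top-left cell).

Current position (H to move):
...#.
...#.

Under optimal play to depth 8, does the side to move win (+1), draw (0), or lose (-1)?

value(...#./...#., H) = -1

ply 1, H at ...#./...#. | H00=-1→##.#./...#.*; H01=-1→.###./...#.; H10=-1→...#./##.#.; H11=-1→...#./.###.
ply 2, V at ##.#./...#. | V02=+1→####./..##.*; V04=-1→##.##/...##
ply 3, H at ####./..##. | H10=-1→####./####.*
ply 4, V at ####./####. | V04=+1→#####/#####*
ply 5: #####/##### is terminal -1 (H); from ...#./...#. depth 8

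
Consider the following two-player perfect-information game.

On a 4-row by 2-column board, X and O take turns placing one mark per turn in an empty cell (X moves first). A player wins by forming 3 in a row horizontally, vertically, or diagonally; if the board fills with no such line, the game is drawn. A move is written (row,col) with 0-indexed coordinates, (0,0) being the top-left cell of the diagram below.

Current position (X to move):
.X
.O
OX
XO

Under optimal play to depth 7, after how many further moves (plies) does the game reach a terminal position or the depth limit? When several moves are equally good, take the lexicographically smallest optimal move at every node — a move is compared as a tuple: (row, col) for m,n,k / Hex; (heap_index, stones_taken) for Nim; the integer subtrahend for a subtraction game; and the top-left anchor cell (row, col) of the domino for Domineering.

p1 X@[.X/.O/OX/XO]: (0,0)[XX/.O/OX/XO]+0* (1,0)[.X/XO/OX/XO]+0
p2 O@[XX/.O/OX/XO]: (1,0)[XX/OO/OX/XO]+0*
p3 X@[XX/OO/OX/XO] terminal +0; root [.X/.O/OX/XO] d7

PV length from [.X/.O/OX/XO]: 2 plies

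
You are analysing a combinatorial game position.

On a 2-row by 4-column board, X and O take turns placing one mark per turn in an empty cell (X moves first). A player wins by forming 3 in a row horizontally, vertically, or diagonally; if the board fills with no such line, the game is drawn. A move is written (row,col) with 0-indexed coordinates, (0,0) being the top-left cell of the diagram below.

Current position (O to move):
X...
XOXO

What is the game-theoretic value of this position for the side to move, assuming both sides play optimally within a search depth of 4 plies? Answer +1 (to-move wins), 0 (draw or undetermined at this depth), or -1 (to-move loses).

[X.../XOXO] O move#1: (0,1):+0/XO../XOXO*, (0,2):+0/X.O./XOXO, (0,3):+0/X..O/XOXO
[XO../XOXO] X move#2: (0,2):+0/XOX./XOXO*, (0,3):+0/XO.X/XOXO
[XOX./XOXO] O move#3: (0,3):+0/XOXO/XOXO*
[XOXO/XOXO] end (terminal +0, X#4); searched X.../XOXO to 4

value(X.../XOXO, O) = 0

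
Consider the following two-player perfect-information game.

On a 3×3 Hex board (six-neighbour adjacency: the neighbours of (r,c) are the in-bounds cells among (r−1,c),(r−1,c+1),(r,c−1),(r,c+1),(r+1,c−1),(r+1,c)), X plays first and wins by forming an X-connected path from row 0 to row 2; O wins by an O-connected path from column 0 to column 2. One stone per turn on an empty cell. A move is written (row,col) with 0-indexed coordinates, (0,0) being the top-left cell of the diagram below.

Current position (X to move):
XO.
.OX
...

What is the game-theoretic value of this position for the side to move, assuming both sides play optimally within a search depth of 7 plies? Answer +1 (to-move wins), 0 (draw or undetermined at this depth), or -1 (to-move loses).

p1 X@[XO./.OX/...]: (0,2)[XOX/.OX/...]+1* (1,0)[XO./XOX/...]+1 (2,0)[XO./.OX/X..]+1 (2,1)[XO./.OX/.X.]-1 (2,2)[XO./.OX/..X]-1
p2 O@[XOX/.OX/...]: (1,0)[XOX/OOX/...]-1* (2,0)[XOX/.OX/O..]-1 (2,1)[XOX/.OX/.O.]-1 (2,2)[XOX/.OX/..O]-1
p3 X@[XOX/OOX/...]: (2,0)[XOX/OOX/X..]+1* (2,1)[XOX/OOX/.X.]+1 (2,2)[XOX/OOX/..X]+1
p4 O@[XOX/OOX/X..]: (2,1)[XOX/OOX/XO.]-1* (2,2)[XOX/OOX/X.O]-1
p5 X@[XOX/OOX/XO.]: (2,2)[XOX/OOX/XOX]+1*
p6 O@[XOX/OOX/XOX] terminal -1; root [XO./.OX/...] d7

value(XO./.OX/..., X) = +1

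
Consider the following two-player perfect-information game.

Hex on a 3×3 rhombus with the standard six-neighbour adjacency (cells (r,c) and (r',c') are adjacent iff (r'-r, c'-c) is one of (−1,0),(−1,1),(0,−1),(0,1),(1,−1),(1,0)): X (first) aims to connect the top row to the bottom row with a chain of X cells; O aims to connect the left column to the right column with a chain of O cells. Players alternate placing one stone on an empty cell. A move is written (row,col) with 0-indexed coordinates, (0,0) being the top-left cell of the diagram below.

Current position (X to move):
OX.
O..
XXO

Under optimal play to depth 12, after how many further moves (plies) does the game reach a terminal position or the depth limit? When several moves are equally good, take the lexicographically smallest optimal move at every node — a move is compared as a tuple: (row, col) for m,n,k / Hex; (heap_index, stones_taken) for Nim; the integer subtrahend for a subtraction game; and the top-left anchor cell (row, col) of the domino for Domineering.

PV length from [OX./O../XXO]: 3 plies

[OX./O../XXO] X move#1: (0,2):+1/OXX/O../XXO*, (1,1):+1/OX./OX./XXO, (1,2):+1/OX./O.X/XXO
[OXX/O../XXO] O move#2: (1,1):-1/OXX/OO./XXO*, (1,2):-1/OXX/O.O/XXO
[OXX/OO./XXO] X move#3: (1,2):+1/OXX/OOX/XXO*
[OXX/OOX/XXO] end (terminal -1, O#4); searched OX./O../XXO to 12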